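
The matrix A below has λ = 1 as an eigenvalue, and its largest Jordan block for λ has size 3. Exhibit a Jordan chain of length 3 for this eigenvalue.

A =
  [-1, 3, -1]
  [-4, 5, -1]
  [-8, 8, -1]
A Jordan chain for λ = 1 of length 3:
v_1 = (-2, -4, -8)ᵀ
v_2 = (3, 4, 8)ᵀ
v_3 = (0, 1, 0)ᵀ

Let N = A − (1)·I. We want v_3 with N^3 v_3 = 0 but N^2 v_3 ≠ 0; then v_{j-1} := N · v_j for j = 3, …, 2.

Pick v_3 = (0, 1, 0)ᵀ.
Then v_2 = N · v_3 = (3, 4, 8)ᵀ.
Then v_1 = N · v_2 = (-2, -4, -8)ᵀ.

Sanity check: (A − (1)·I) v_1 = (0, 0, 0)ᵀ = 0. ✓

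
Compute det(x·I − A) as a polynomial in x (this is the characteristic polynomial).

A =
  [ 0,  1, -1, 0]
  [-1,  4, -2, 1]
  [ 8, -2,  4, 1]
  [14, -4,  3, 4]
x^4 - 12*x^3 + 54*x^2 - 108*x + 81

Expanding det(x·I − A) (e.g. by cofactor expansion or by noting that A is similar to its Jordan form J, which has the same characteristic polynomial as A) gives
  χ_A(x) = x^4 - 12*x^3 + 54*x^2 - 108*x + 81
which factors as (x - 3)^4. The eigenvalues (with algebraic multiplicities) are λ = 3 with multiplicity 4.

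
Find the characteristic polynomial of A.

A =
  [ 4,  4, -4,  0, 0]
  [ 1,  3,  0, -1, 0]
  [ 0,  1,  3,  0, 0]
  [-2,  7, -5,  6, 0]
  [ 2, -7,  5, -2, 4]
x^5 - 20*x^4 + 160*x^3 - 640*x^2 + 1280*x - 1024

Expanding det(x·I − A) (e.g. by cofactor expansion or by noting that A is similar to its Jordan form J, which has the same characteristic polynomial as A) gives
  χ_A(x) = x^5 - 20*x^4 + 160*x^3 - 640*x^2 + 1280*x - 1024
which factors as (x - 4)^5. The eigenvalues (with algebraic multiplicities) are λ = 4 with multiplicity 5.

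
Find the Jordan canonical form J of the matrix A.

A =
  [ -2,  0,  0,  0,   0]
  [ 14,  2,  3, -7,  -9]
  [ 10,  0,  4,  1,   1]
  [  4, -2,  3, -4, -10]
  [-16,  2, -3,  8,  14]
J_1(-2) ⊕ J_3(4) ⊕ J_1(4)

The characteristic polynomial is
  det(x·I − A) = x^5 - 14*x^4 + 64*x^3 - 64*x^2 - 256*x + 512 = (x - 4)^4*(x + 2)

Eigenvalues and multiplicities (the geometric multiplicity of λ is n − rank(A − λI), which equals the number of Jordan blocks for λ):
  λ = -2: algebraic multiplicity = 1, geometric multiplicity = 1
  λ = 4: algebraic multiplicity = 4, geometric multiplicity = 2

Determining the block sizes for each eigenvalue:
  λ = -2: one block (gm = 1), so the single block has size am = 1 → block sizes [1]
  λ = 4: with am = 4 and gm = 2, the partition is not yet determined (e.g. several partitions of 4 into 2 parts exist). Let N = A − (4)·I. Computing rank(N^1) = 3, rank(N^2) = 2, rank(N^3) = 1; the number of blocks of size ≥ j is rank(N^{j−1}) − rank(N^j), giving [2, 1, 1]. So we have 1 block(s) of size 3, 1 block(s) of size 1 → block sizes [3, 1]

Assembling the blocks gives a Jordan form
J =
  [-2, 0, 0, 0, 0]
  [ 0, 4, 1, 0, 0]
  [ 0, 0, 4, 1, 0]
  [ 0, 0, 0, 4, 0]
  [ 0, 0, 0, 0, 4]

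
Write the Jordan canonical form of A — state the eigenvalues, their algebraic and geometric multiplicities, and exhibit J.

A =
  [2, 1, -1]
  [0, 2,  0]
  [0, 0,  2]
J_2(2) ⊕ J_1(2)

The characteristic polynomial is
  det(x·I − A) = x^3 - 6*x^2 + 12*x - 8 = (x - 2)^3

Eigenvalues and multiplicities (the geometric multiplicity of λ is n − rank(A − λI), which equals the number of Jordan blocks for λ):
  λ = 2: algebraic multiplicity = 3, geometric multiplicity = 2

Determining the block sizes for each eigenvalue:
  λ = 2: 2 blocks summing to 3 forces exactly one block of size 2 and the rest size 1 → block sizes [2, 1]

Assembling the blocks gives a Jordan form
J =
  [2, 1, 0]
  [0, 2, 0]
  [0, 0, 2]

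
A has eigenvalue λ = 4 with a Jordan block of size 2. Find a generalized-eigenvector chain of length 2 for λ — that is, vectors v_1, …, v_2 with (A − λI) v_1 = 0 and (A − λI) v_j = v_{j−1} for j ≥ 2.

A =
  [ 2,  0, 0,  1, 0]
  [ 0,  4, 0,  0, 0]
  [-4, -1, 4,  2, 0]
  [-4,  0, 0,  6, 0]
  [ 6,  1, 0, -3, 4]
A Jordan chain for λ = 4 of length 2:
v_1 = (-2, 0, -4, -4, 6)ᵀ
v_2 = (1, 0, 0, 0, 0)ᵀ

Let N = A − (4)·I. We want v_2 with N^2 v_2 = 0 but N^1 v_2 ≠ 0; then v_{j-1} := N · v_j for j = 2, …, 2.

Pick v_2 = (1, 0, 0, 0, 0)ᵀ.
Then v_1 = N · v_2 = (-2, 0, -4, -4, 6)ᵀ.

Sanity check: (A − (4)·I) v_1 = (0, 0, 0, 0, 0)ᵀ = 0. ✓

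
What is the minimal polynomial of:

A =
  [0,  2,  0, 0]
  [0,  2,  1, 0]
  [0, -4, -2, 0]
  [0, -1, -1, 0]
x^3

The characteristic polynomial is χ_A(x) = x^4, so the eigenvalues are known. The minimal polynomial is
  m_A(x) = Π_λ (x − λ)^{k_λ}
where k_λ is the size of the *largest* Jordan block for λ (equivalently, the smallest k with (A − λI)^k v = 0 for every generalised eigenvector v of λ).

  λ = 0: largest Jordan block has size 3, contributing (x − 0)^3

So m_A(x) = x^3 = x^3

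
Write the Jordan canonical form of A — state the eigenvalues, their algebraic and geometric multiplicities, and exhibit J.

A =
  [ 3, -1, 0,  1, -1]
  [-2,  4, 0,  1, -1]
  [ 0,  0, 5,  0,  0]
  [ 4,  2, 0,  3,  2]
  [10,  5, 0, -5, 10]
J_2(5) ⊕ J_1(5) ⊕ J_1(5) ⊕ J_1(5)

The characteristic polynomial is
  det(x·I − A) = x^5 - 25*x^4 + 250*x^3 - 1250*x^2 + 3125*x - 3125 = (x - 5)^5

Eigenvalues and multiplicities (the geometric multiplicity of λ is n − rank(A − λI), which equals the number of Jordan blocks for λ):
  λ = 5: algebraic multiplicity = 5, geometric multiplicity = 4

Determining the block sizes for each eigenvalue:
  λ = 5: 4 blocks summing to 5 forces exactly one block of size 2 and the rest size 1 → block sizes [2, 1, 1, 1]

Assembling the blocks gives a Jordan form
J =
  [5, 1, 0, 0, 0]
  [0, 5, 0, 0, 0]
  [0, 0, 5, 0, 0]
  [0, 0, 0, 5, 0]
  [0, 0, 0, 0, 5]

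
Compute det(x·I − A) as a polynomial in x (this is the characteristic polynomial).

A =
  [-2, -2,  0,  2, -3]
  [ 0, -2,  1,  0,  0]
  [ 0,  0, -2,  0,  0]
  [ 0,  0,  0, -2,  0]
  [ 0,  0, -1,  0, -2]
x^5 + 10*x^4 + 40*x^3 + 80*x^2 + 80*x + 32

Expanding det(x·I − A) (e.g. by cofactor expansion or by noting that A is similar to its Jordan form J, which has the same characteristic polynomial as A) gives
  χ_A(x) = x^5 + 10*x^4 + 40*x^3 + 80*x^2 + 80*x + 32
which factors as (x + 2)^5. The eigenvalues (with algebraic multiplicities) are λ = -2 with multiplicity 5.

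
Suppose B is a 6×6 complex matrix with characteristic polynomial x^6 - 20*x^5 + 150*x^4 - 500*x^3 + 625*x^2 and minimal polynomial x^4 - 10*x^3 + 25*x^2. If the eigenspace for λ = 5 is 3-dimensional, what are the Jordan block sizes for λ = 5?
Block sizes for λ = 5: [2, 1, 1]

Step 1 — from the characteristic polynomial, algebraic multiplicity of λ = 5 is 4. From dim ker(B − (5)·I) = 3, there are exactly 3 Jordan blocks for λ = 5.
Step 2 — from the minimal polynomial, the factor (x − 5)^2 tells us the largest block for λ = 5 has size 2.
Step 3 — with total size 4, 3 blocks, and largest block 2, the block sizes (in nonincreasing order) are [2, 1, 1].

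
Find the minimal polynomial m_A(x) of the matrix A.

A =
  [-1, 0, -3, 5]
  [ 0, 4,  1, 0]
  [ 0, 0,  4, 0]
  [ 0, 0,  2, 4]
x^3 - 7*x^2 + 8*x + 16

The characteristic polynomial is χ_A(x) = (x - 4)^3*(x + 1), so the eigenvalues are known. The minimal polynomial is
  m_A(x) = Π_λ (x − λ)^{k_λ}
where k_λ is the size of the *largest* Jordan block for λ (equivalently, the smallest k with (A − λI)^k v = 0 for every generalised eigenvector v of λ).

  λ = -1: largest Jordan block has size 1, contributing (x + 1)
  λ = 4: largest Jordan block has size 2, contributing (x − 4)^2

So m_A(x) = (x - 4)^2*(x + 1) = x^3 - 7*x^2 + 8*x + 16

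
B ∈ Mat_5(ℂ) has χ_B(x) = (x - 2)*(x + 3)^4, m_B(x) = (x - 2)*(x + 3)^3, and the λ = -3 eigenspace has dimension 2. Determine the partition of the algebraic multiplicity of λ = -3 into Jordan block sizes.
Block sizes for λ = -3: [3, 1]

Step 1 — from the characteristic polynomial, algebraic multiplicity of λ = -3 is 4. From dim ker(B − (-3)·I) = 2, there are exactly 2 Jordan blocks for λ = -3.
Step 2 — from the minimal polynomial, the factor (x + 3)^3 tells us the largest block for λ = -3 has size 3.
Step 3 — with total size 4, 2 blocks, and largest block 3, the block sizes (in nonincreasing order) are [3, 1].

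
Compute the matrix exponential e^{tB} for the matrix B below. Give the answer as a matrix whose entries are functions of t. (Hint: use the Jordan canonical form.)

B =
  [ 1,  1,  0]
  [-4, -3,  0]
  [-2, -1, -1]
e^{tB} =
  [2*t*exp(-t) + exp(-t), t*exp(-t), 0]
  [-4*t*exp(-t), -2*t*exp(-t) + exp(-t), 0]
  [-2*t*exp(-t), -t*exp(-t), exp(-t)]

Strategy: write B = P · J · P⁻¹ where J is a Jordan canonical form, so e^{tB} = P · e^{tJ} · P⁻¹, and e^{tJ} can be computed block-by-block.

B has Jordan form
J =
  [-1,  1,  0]
  [ 0, -1,  0]
  [ 0,  0, -1]
(up to reordering of blocks).

Per-block formulas:
  For a 1×1 block at λ = -1: exp(t · [-1]) = [e^(-1t)].
  For a 2×2 Jordan block J_2(-1): exp(t · J_2(-1)) = e^(-1t)·(I + t·N), where N is the 2×2 nilpotent shift.

After assembling e^{tJ} and conjugating by P, we get:

e^{tB} =
  [2*t*exp(-t) + exp(-t), t*exp(-t), 0]
  [-4*t*exp(-t), -2*t*exp(-t) + exp(-t), 0]
  [-2*t*exp(-t), -t*exp(-t), exp(-t)]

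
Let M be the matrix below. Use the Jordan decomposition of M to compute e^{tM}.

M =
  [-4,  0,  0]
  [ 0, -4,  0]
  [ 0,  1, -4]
e^{tM} =
  [exp(-4*t), 0, 0]
  [0, exp(-4*t), 0]
  [0, t*exp(-4*t), exp(-4*t)]

Strategy: write M = P · J · P⁻¹ where J is a Jordan canonical form, so e^{tM} = P · e^{tJ} · P⁻¹, and e^{tJ} can be computed block-by-block.

M has Jordan form
J =
  [-4,  1,  0]
  [ 0, -4,  0]
  [ 0,  0, -4]
(up to reordering of blocks).

Per-block formulas:
  For a 1×1 block at λ = -4: exp(t · [-4]) = [e^(-4t)].
  For a 2×2 Jordan block J_2(-4): exp(t · J_2(-4)) = e^(-4t)·(I + t·N), where N is the 2×2 nilpotent shift.

After assembling e^{tJ} and conjugating by P, we get:

e^{tM} =
  [exp(-4*t), 0, 0]
  [0, exp(-4*t), 0]
  [0, t*exp(-4*t), exp(-4*t)]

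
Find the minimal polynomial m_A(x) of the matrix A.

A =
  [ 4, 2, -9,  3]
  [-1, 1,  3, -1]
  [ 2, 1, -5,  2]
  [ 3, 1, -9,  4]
x^3 - 3*x^2 + 3*x - 1

The characteristic polynomial is χ_A(x) = (x - 1)^4, so the eigenvalues are known. The minimal polynomial is
  m_A(x) = Π_λ (x − λ)^{k_λ}
where k_λ is the size of the *largest* Jordan block for λ (equivalently, the smallest k with (A − λI)^k v = 0 for every generalised eigenvector v of λ).

  λ = 1: largest Jordan block has size 3, contributing (x − 1)^3

So m_A(x) = (x - 1)^3 = x^3 - 3*x^2 + 3*x - 1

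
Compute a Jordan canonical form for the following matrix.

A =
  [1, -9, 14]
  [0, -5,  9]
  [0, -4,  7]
J_3(1)

The characteristic polynomial is
  det(x·I − A) = x^3 - 3*x^2 + 3*x - 1 = (x - 1)^3

Eigenvalues and multiplicities (the geometric multiplicity of λ is n − rank(A − λI), which equals the number of Jordan blocks for λ):
  λ = 1: algebraic multiplicity = 3, geometric multiplicity = 1

Determining the block sizes for each eigenvalue:
  λ = 1: one block (gm = 1), so the single block has size am = 3 → block sizes [3]

Assembling the blocks gives a Jordan form
J =
  [1, 1, 0]
  [0, 1, 1]
  [0, 0, 1]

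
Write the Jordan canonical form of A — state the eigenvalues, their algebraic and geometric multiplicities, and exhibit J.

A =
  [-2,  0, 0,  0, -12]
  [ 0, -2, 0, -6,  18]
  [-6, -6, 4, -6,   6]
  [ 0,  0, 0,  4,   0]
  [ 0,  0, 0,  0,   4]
J_1(-2) ⊕ J_1(-2) ⊕ J_1(4) ⊕ J_1(4) ⊕ J_1(4)

The characteristic polynomial is
  det(x·I − A) = x^5 - 8*x^4 + 4*x^3 + 80*x^2 - 64*x - 256 = (x - 4)^3*(x + 2)^2

Eigenvalues and multiplicities (the geometric multiplicity of λ is n − rank(A − λI), which equals the number of Jordan blocks for λ):
  λ = -2: algebraic multiplicity = 2, geometric multiplicity = 2
  λ = 4: algebraic multiplicity = 3, geometric multiplicity = 3

Determining the block sizes for each eigenvalue:
  λ = -2: gm = am = 2, so every block has size 1 → block sizes [1, 1]
  λ = 4: gm = am = 3, so every block has size 1 → block sizes [1, 1, 1]

Assembling the blocks gives a Jordan form
J =
  [-2,  0, 0, 0, 0]
  [ 0, -2, 0, 0, 0]
  [ 0,  0, 4, 0, 0]
  [ 0,  0, 0, 4, 0]
  [ 0,  0, 0, 0, 4]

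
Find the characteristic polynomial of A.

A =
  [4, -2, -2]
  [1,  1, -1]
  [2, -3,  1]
x^3 - 6*x^2 + 12*x - 8

Expanding det(x·I − A) (e.g. by cofactor expansion or by noting that A is similar to its Jordan form J, which has the same characteristic polynomial as A) gives
  χ_A(x) = x^3 - 6*x^2 + 12*x - 8
which factors as (x - 2)^3. The eigenvalues (with algebraic multiplicities) are λ = 2 with multiplicity 3.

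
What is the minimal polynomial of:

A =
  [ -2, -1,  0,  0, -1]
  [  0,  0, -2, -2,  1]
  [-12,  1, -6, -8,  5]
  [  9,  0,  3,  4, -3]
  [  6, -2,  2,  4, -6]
x^3 + 6*x^2 + 12*x + 8

The characteristic polynomial is χ_A(x) = (x + 2)^5, so the eigenvalues are known. The minimal polynomial is
  m_A(x) = Π_λ (x − λ)^{k_λ}
where k_λ is the size of the *largest* Jordan block for λ (equivalently, the smallest k with (A − λI)^k v = 0 for every generalised eigenvector v of λ).

  λ = -2: largest Jordan block has size 3, contributing (x + 2)^3

So m_A(x) = (x + 2)^3 = x^3 + 6*x^2 + 12*x + 8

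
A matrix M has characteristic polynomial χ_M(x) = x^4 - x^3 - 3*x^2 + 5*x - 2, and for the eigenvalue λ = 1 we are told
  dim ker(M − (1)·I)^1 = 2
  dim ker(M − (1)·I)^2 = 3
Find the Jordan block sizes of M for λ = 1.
Block sizes for λ = 1: [2, 1]

From the dimensions of kernels of powers, the number of Jordan blocks of size at least j is d_j − d_{j−1} where d_j = dim ker(N^j) (with d_0 = 0). Computing the differences gives [2, 1].
The number of blocks of size exactly k is (#blocks of size ≥ k) − (#blocks of size ≥ k + 1), so the partition is: 1 block(s) of size 1, 1 block(s) of size 2.
In nonincreasing order the block sizes are [2, 1].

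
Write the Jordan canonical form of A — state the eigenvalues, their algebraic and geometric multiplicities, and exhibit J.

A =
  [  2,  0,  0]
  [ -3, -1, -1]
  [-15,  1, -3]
J_2(-2) ⊕ J_1(2)

The characteristic polynomial is
  det(x·I − A) = x^3 + 2*x^2 - 4*x - 8 = (x - 2)*(x + 2)^2

Eigenvalues and multiplicities (the geometric multiplicity of λ is n − rank(A − λI), which equals the number of Jordan blocks for λ):
  λ = -2: algebraic multiplicity = 2, geometric multiplicity = 1
  λ = 2: algebraic multiplicity = 1, geometric multiplicity = 1

Determining the block sizes for each eigenvalue:
  λ = -2: one block (gm = 1), so the single block has size am = 2 → block sizes [2]
  λ = 2: one block (gm = 1), so the single block has size am = 1 → block sizes [1]

Assembling the blocks gives a Jordan form
J =
  [-2,  1, 0]
  [ 0, -2, 0]
  [ 0,  0, 2]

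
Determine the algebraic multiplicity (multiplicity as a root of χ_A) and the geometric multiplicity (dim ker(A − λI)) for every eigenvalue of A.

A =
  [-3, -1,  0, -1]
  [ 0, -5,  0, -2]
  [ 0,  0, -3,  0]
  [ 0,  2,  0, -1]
λ = -3: alg = 4, geom = 3

Step 1 — factor the characteristic polynomial to read off the algebraic multiplicities:
  χ_A(x) = (x + 3)^4

Step 2 — compute geometric multiplicities via the rank-nullity identity g(λ) = n − rank(A − λI):
  rank(A − (-3)·I) = 1, so dim ker(A − (-3)·I) = n − 1 = 3

Summary:
  λ = -3: algebraic multiplicity = 4, geometric multiplicity = 3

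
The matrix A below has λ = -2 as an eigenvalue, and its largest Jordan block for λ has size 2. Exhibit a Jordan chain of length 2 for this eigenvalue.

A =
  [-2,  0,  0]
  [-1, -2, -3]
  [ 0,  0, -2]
A Jordan chain for λ = -2 of length 2:
v_1 = (0, -1, 0)ᵀ
v_2 = (1, 0, 0)ᵀ

Let N = A − (-2)·I. We want v_2 with N^2 v_2 = 0 but N^1 v_2 ≠ 0; then v_{j-1} := N · v_j for j = 2, …, 2.

Pick v_2 = (1, 0, 0)ᵀ.
Then v_1 = N · v_2 = (0, -1, 0)ᵀ.

Sanity check: (A − (-2)·I) v_1 = (0, 0, 0)ᵀ = 0. ✓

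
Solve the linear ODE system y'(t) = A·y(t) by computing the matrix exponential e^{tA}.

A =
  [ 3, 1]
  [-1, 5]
e^{tA} =
  [-t*exp(4*t) + exp(4*t), t*exp(4*t)]
  [-t*exp(4*t), t*exp(4*t) + exp(4*t)]

Strategy: write A = P · J · P⁻¹ where J is a Jordan canonical form, so e^{tA} = P · e^{tJ} · P⁻¹, and e^{tJ} can be computed block-by-block.

A has Jordan form
J =
  [4, 1]
  [0, 4]
(up to reordering of blocks).

Per-block formulas:
  For a 2×2 Jordan block J_2(4): exp(t · J_2(4)) = e^(4t)·(I + t·N), where N is the 2×2 nilpotent shift.

After assembling e^{tJ} and conjugating by P, we get:

e^{tA} =
  [-t*exp(4*t) + exp(4*t), t*exp(4*t)]
  [-t*exp(4*t), t*exp(4*t) + exp(4*t)]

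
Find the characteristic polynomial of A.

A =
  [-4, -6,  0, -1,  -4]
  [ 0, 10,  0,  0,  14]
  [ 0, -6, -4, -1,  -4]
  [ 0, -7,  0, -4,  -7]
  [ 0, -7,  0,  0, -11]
x^5 + 13*x^4 + 48*x^3 - 32*x^2 - 512*x - 768

Expanding det(x·I − A) (e.g. by cofactor expansion or by noting that A is similar to its Jordan form J, which has the same characteristic polynomial as A) gives
  χ_A(x) = x^5 + 13*x^4 + 48*x^3 - 32*x^2 - 512*x - 768
which factors as (x - 3)*(x + 4)^4. The eigenvalues (with algebraic multiplicities) are λ = -4 with multiplicity 4, λ = 3 with multiplicity 1.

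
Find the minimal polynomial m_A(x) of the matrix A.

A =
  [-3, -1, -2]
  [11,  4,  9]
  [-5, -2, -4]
x^3 + 3*x^2 + 3*x + 1

The characteristic polynomial is χ_A(x) = (x + 1)^3, so the eigenvalues are known. The minimal polynomial is
  m_A(x) = Π_λ (x − λ)^{k_λ}
where k_λ is the size of the *largest* Jordan block for λ (equivalently, the smallest k with (A − λI)^k v = 0 for every generalised eigenvector v of λ).

  λ = -1: largest Jordan block has size 3, contributing (x + 1)^3

So m_A(x) = (x + 1)^3 = x^3 + 3*x^2 + 3*x + 1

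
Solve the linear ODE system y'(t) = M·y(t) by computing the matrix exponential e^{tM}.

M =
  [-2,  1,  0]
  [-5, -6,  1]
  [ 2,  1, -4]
e^{tM} =
  [-t^2*exp(-4*t)/2 + 2*t*exp(-4*t) + exp(-4*t), t*exp(-4*t), t^2*exp(-4*t)/2]
  [t^2*exp(-4*t) - 5*t*exp(-4*t), -2*t*exp(-4*t) + exp(-4*t), -t^2*exp(-4*t) + t*exp(-4*t)]
  [-t^2*exp(-4*t)/2 + 2*t*exp(-4*t), t*exp(-4*t), t^2*exp(-4*t)/2 + exp(-4*t)]

Strategy: write M = P · J · P⁻¹ where J is a Jordan canonical form, so e^{tM} = P · e^{tJ} · P⁻¹, and e^{tJ} can be computed block-by-block.

M has Jordan form
J =
  [-4,  1,  0]
  [ 0, -4,  1]
  [ 0,  0, -4]
(up to reordering of blocks).

Per-block formulas:
  For a 3×3 Jordan block J_3(-4): exp(t · J_3(-4)) = e^(-4t)·(I + t·N + (t^2/2)·N^2), where N is the 3×3 nilpotent shift.

After assembling e^{tJ} and conjugating by P, we get:

e^{tM} =
  [-t^2*exp(-4*t)/2 + 2*t*exp(-4*t) + exp(-4*t), t*exp(-4*t), t^2*exp(-4*t)/2]
  [t^2*exp(-4*t) - 5*t*exp(-4*t), -2*t*exp(-4*t) + exp(-4*t), -t^2*exp(-4*t) + t*exp(-4*t)]
  [-t^2*exp(-4*t)/2 + 2*t*exp(-4*t), t*exp(-4*t), t^2*exp(-4*t)/2 + exp(-4*t)]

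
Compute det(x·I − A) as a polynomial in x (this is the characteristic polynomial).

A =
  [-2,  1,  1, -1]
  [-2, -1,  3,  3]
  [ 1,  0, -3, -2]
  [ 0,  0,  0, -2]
x^4 + 8*x^3 + 24*x^2 + 32*x + 16

Expanding det(x·I − A) (e.g. by cofactor expansion or by noting that A is similar to its Jordan form J, which has the same characteristic polynomial as A) gives
  χ_A(x) = x^4 + 8*x^3 + 24*x^2 + 32*x + 16
which factors as (x + 2)^4. The eigenvalues (with algebraic multiplicities) are λ = -2 with multiplicity 4.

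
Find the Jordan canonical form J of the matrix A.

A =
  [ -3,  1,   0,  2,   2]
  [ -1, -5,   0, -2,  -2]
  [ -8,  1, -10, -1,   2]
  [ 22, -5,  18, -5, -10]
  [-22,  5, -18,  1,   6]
J_2(-4) ⊕ J_1(-4) ⊕ J_1(-4) ⊕ J_1(-1)

The characteristic polynomial is
  det(x·I − A) = x^5 + 17*x^4 + 112*x^3 + 352*x^2 + 512*x + 256 = (x + 1)*(x + 4)^4

Eigenvalues and multiplicities (the geometric multiplicity of λ is n − rank(A − λI), which equals the number of Jordan blocks for λ):
  λ = -4: algebraic multiplicity = 4, geometric multiplicity = 3
  λ = -1: algebraic multiplicity = 1, geometric multiplicity = 1

Determining the block sizes for each eigenvalue:
  λ = -4: 3 blocks summing to 4 forces exactly one block of size 2 and the rest size 1 → block sizes [2, 1, 1]
  λ = -1: one block (gm = 1), so the single block has size am = 1 → block sizes [1]

Assembling the blocks gives a Jordan form
J =
  [-4,  1,  0,  0,  0]
  [ 0, -4,  0,  0,  0]
  [ 0,  0, -4,  0,  0]
  [ 0,  0,  0, -4,  0]
  [ 0,  0,  0,  0, -1]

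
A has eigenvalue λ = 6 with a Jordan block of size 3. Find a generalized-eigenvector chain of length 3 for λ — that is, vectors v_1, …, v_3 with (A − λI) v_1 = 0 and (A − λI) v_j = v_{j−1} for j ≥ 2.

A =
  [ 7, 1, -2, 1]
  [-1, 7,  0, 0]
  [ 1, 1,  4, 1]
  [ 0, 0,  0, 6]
A Jordan chain for λ = 6 of length 3:
v_1 = (-2, -2, -2, 0)ᵀ
v_2 = (1, -1, 1, 0)ᵀ
v_3 = (1, 0, 0, 0)ᵀ

Let N = A − (6)·I. We want v_3 with N^3 v_3 = 0 but N^2 v_3 ≠ 0; then v_{j-1} := N · v_j for j = 3, …, 2.

Pick v_3 = (1, 0, 0, 0)ᵀ.
Then v_2 = N · v_3 = (1, -1, 1, 0)ᵀ.
Then v_1 = N · v_2 = (-2, -2, -2, 0)ᵀ.

Sanity check: (A − (6)·I) v_1 = (0, 0, 0, 0)ᵀ = 0. ✓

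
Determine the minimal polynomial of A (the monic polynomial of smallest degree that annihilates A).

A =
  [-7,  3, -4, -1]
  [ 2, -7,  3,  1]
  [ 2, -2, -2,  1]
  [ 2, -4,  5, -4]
x^2 + 10*x + 25

The characteristic polynomial is χ_A(x) = (x + 5)^4, so the eigenvalues are known. The minimal polynomial is
  m_A(x) = Π_λ (x − λ)^{k_λ}
where k_λ is the size of the *largest* Jordan block for λ (equivalently, the smallest k with (A − λI)^k v = 0 for every generalised eigenvector v of λ).

  λ = -5: largest Jordan block has size 2, contributing (x + 5)^2

So m_A(x) = (x + 5)^2 = x^2 + 10*x + 25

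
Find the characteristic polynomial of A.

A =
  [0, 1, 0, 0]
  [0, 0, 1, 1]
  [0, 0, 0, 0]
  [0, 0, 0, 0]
x^4

Expanding det(x·I − A) (e.g. by cofactor expansion or by noting that A is similar to its Jordan form J, which has the same characteristic polynomial as A) gives
  χ_A(x) = x^4
which factors as x^4. The eigenvalues (with algebraic multiplicities) are λ = 0 with multiplicity 4.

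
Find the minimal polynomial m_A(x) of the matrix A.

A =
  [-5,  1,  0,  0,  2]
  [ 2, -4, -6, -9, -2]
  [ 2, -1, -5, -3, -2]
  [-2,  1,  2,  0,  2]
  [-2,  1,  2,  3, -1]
x^3 + 9*x^2 + 27*x + 27

The characteristic polynomial is χ_A(x) = (x + 3)^5, so the eigenvalues are known. The minimal polynomial is
  m_A(x) = Π_λ (x − λ)^{k_λ}
where k_λ is the size of the *largest* Jordan block for λ (equivalently, the smallest k with (A − λI)^k v = 0 for every generalised eigenvector v of λ).

  λ = -3: largest Jordan block has size 3, contributing (x + 3)^3

So m_A(x) = (x + 3)^3 = x^3 + 9*x^2 + 27*x + 27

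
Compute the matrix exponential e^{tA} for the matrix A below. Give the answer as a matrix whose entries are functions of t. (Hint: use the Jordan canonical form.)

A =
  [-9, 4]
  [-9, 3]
e^{tA} =
  [-6*t*exp(-3*t) + exp(-3*t), 4*t*exp(-3*t)]
  [-9*t*exp(-3*t), 6*t*exp(-3*t) + exp(-3*t)]

Strategy: write A = P · J · P⁻¹ where J is a Jordan canonical form, so e^{tA} = P · e^{tJ} · P⁻¹, and e^{tJ} can be computed block-by-block.

A has Jordan form
J =
  [-3,  1]
  [ 0, -3]
(up to reordering of blocks).

Per-block formulas:
  For a 2×2 Jordan block J_2(-3): exp(t · J_2(-3)) = e^(-3t)·(I + t·N), where N is the 2×2 nilpotent shift.

After assembling e^{tJ} and conjugating by P, we get:

e^{tA} =
  [-6*t*exp(-3*t) + exp(-3*t), 4*t*exp(-3*t)]
  [-9*t*exp(-3*t), 6*t*exp(-3*t) + exp(-3*t)]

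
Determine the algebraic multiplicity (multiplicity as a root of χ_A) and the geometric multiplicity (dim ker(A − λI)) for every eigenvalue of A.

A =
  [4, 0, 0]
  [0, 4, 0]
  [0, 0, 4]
λ = 4: alg = 3, geom = 3

Step 1 — factor the characteristic polynomial to read off the algebraic multiplicities:
  χ_A(x) = (x - 4)^3

Step 2 — compute geometric multiplicities via the rank-nullity identity g(λ) = n − rank(A − λI):
  rank(A − (4)·I) = 0, so dim ker(A − (4)·I) = n − 0 = 3

Summary:
  λ = 4: algebraic multiplicity = 3, geometric multiplicity = 3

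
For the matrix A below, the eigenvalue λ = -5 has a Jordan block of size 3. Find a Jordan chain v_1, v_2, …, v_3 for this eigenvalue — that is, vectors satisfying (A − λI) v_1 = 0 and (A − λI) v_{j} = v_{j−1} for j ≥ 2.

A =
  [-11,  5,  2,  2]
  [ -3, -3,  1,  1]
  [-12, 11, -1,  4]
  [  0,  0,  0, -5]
A Jordan chain for λ = -5 of length 3:
v_1 = (-3, 0, -9, 0)ᵀ
v_2 = (-6, -3, -12, 0)ᵀ
v_3 = (1, 0, 0, 0)ᵀ

Let N = A − (-5)·I. We want v_3 with N^3 v_3 = 0 but N^2 v_3 ≠ 0; then v_{j-1} := N · v_j for j = 3, …, 2.

Pick v_3 = (1, 0, 0, 0)ᵀ.
Then v_2 = N · v_3 = (-6, -3, -12, 0)ᵀ.
Then v_1 = N · v_2 = (-3, 0, -9, 0)ᵀ.

Sanity check: (A − (-5)·I) v_1 = (0, 0, 0, 0)ᵀ = 0. ✓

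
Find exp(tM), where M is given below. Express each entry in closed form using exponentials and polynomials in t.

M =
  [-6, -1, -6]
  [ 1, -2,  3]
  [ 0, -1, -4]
e^{tM} =
  [3*t^2*exp(-4*t)/2 - 2*t*exp(-4*t) + exp(-4*t), 3*t^2*exp(-4*t) - t*exp(-4*t), 9*t^2*exp(-4*t)/2 - 6*t*exp(-4*t)]
  [t*exp(-4*t), 2*t*exp(-4*t) + exp(-4*t), 3*t*exp(-4*t)]
  [-t^2*exp(-4*t)/2, -t^2*exp(-4*t) - t*exp(-4*t), -3*t^2*exp(-4*t)/2 + exp(-4*t)]

Strategy: write M = P · J · P⁻¹ where J is a Jordan canonical form, so e^{tM} = P · e^{tJ} · P⁻¹, and e^{tJ} can be computed block-by-block.

M has Jordan form
J =
  [-4,  1,  0]
  [ 0, -4,  1]
  [ 0,  0, -4]
(up to reordering of blocks).

Per-block formulas:
  For a 3×3 Jordan block J_3(-4): exp(t · J_3(-4)) = e^(-4t)·(I + t·N + (t^2/2)·N^2), where N is the 3×3 nilpotent shift.

After assembling e^{tJ} and conjugating by P, we get:

e^{tM} =
  [3*t^2*exp(-4*t)/2 - 2*t*exp(-4*t) + exp(-4*t), 3*t^2*exp(-4*t) - t*exp(-4*t), 9*t^2*exp(-4*t)/2 - 6*t*exp(-4*t)]
  [t*exp(-4*t), 2*t*exp(-4*t) + exp(-4*t), 3*t*exp(-4*t)]
  [-t^2*exp(-4*t)/2, -t^2*exp(-4*t) - t*exp(-4*t), -3*t^2*exp(-4*t)/2 + exp(-4*t)]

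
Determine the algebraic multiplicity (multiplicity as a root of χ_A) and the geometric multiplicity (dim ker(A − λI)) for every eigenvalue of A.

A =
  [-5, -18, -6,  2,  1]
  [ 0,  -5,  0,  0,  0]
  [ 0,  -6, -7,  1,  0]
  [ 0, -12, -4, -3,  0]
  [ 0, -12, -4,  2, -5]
λ = -5: alg = 5, geom = 3

Step 1 — factor the characteristic polynomial to read off the algebraic multiplicities:
  χ_A(x) = (x + 5)^5

Step 2 — compute geometric multiplicities via the rank-nullity identity g(λ) = n − rank(A − λI):
  rank(A − (-5)·I) = 2, so dim ker(A − (-5)·I) = n − 2 = 3

Summary:
  λ = -5: algebraic multiplicity = 5, geometric multiplicity = 3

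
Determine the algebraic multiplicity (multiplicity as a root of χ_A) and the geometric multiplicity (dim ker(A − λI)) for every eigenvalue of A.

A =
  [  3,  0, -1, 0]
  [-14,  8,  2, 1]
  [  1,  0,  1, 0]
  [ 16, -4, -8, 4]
λ = 2: alg = 2, geom = 1; λ = 6: alg = 2, geom = 1

Step 1 — factor the characteristic polynomial to read off the algebraic multiplicities:
  χ_A(x) = (x - 6)^2*(x - 2)^2

Step 2 — compute geometric multiplicities via the rank-nullity identity g(λ) = n − rank(A − λI):
  rank(A − (2)·I) = 3, so dim ker(A − (2)·I) = n − 3 = 1
  rank(A − (6)·I) = 3, so dim ker(A − (6)·I) = n − 3 = 1

Summary:
  λ = 2: algebraic multiplicity = 2, geometric multiplicity = 1
  λ = 6: algebraic multiplicity = 2, geometric multiplicity = 1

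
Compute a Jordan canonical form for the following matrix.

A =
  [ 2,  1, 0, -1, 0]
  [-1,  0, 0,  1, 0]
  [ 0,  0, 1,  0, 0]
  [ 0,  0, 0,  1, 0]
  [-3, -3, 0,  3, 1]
J_2(1) ⊕ J_1(1) ⊕ J_1(1) ⊕ J_1(1)

The characteristic polynomial is
  det(x·I − A) = x^5 - 5*x^4 + 10*x^3 - 10*x^2 + 5*x - 1 = (x - 1)^5

Eigenvalues and multiplicities (the geometric multiplicity of λ is n − rank(A − λI), which equals the number of Jordan blocks for λ):
  λ = 1: algebraic multiplicity = 5, geometric multiplicity = 4

Determining the block sizes for each eigenvalue:
  λ = 1: 4 blocks summing to 5 forces exactly one block of size 2 and the rest size 1 → block sizes [2, 1, 1, 1]

Assembling the blocks gives a Jordan form
J =
  [1, 1, 0, 0, 0]
  [0, 1, 0, 0, 0]
  [0, 0, 1, 0, 0]
  [0, 0, 0, 1, 0]
  [0, 0, 0, 0, 1]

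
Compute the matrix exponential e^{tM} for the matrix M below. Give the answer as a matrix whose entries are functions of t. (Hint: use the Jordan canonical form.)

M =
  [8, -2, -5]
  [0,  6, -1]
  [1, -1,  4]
e^{tM} =
  [-t^2*exp(6*t)/2 + 2*t*exp(6*t) + exp(6*t), t^2*exp(6*t)/2 - 2*t*exp(6*t), t^2*exp(6*t) - 5*t*exp(6*t)]
  [-t^2*exp(6*t)/2, t^2*exp(6*t)/2 + exp(6*t), t^2*exp(6*t) - t*exp(6*t)]
  [t*exp(6*t), -t*exp(6*t), -2*t*exp(6*t) + exp(6*t)]

Strategy: write M = P · J · P⁻¹ where J is a Jordan canonical form, so e^{tM} = P · e^{tJ} · P⁻¹, and e^{tJ} can be computed block-by-block.

M has Jordan form
J =
  [6, 1, 0]
  [0, 6, 1]
  [0, 0, 6]
(up to reordering of blocks).

Per-block formulas:
  For a 3×3 Jordan block J_3(6): exp(t · J_3(6)) = e^(6t)·(I + t·N + (t^2/2)·N^2), where N is the 3×3 nilpotent shift.

After assembling e^{tJ} and conjugating by P, we get:

e^{tM} =
  [-t^2*exp(6*t)/2 + 2*t*exp(6*t) + exp(6*t), t^2*exp(6*t)/2 - 2*t*exp(6*t), t^2*exp(6*t) - 5*t*exp(6*t)]
  [-t^2*exp(6*t)/2, t^2*exp(6*t)/2 + exp(6*t), t^2*exp(6*t) - t*exp(6*t)]
  [t*exp(6*t), -t*exp(6*t), -2*t*exp(6*t) + exp(6*t)]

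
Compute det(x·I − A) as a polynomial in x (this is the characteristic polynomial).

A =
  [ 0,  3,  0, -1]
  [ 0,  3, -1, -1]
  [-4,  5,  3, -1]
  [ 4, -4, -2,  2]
x^4 - 8*x^3 + 24*x^2 - 32*x + 16

Expanding det(x·I − A) (e.g. by cofactor expansion or by noting that A is similar to its Jordan form J, which has the same characteristic polynomial as A) gives
  χ_A(x) = x^4 - 8*x^3 + 24*x^2 - 32*x + 16
which factors as (x - 2)^4. The eigenvalues (with algebraic multiplicities) are λ = 2 with multiplicity 4.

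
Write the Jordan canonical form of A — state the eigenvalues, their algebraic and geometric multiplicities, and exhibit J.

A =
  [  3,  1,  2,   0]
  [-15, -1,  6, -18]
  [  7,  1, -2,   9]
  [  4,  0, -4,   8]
J_2(2) ⊕ J_2(2)

The characteristic polynomial is
  det(x·I − A) = x^4 - 8*x^3 + 24*x^2 - 32*x + 16 = (x - 2)^4

Eigenvalues and multiplicities (the geometric multiplicity of λ is n − rank(A − λI), which equals the number of Jordan blocks for λ):
  λ = 2: algebraic multiplicity = 4, geometric multiplicity = 2

Determining the block sizes for each eigenvalue:
  λ = 2: with am = 4 and gm = 2, the partition is not yet determined (e.g. several partitions of 4 into 2 parts exist). Let N = A − (2)·I. Computing rank(N^1) = 2, rank(N^2) = 0; the number of blocks of size ≥ j is rank(N^{j−1}) − rank(N^j), giving [2, 2]. So we have 2 block(s) of size 2 → block sizes [2, 2]

Assembling the blocks gives a Jordan form
J =
  [2, 1, 0, 0]
  [0, 2, 0, 0]
  [0, 0, 2, 1]
  [0, 0, 0, 2]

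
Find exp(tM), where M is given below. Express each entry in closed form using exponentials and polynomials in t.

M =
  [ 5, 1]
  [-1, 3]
e^{tM} =
  [t*exp(4*t) + exp(4*t), t*exp(4*t)]
  [-t*exp(4*t), -t*exp(4*t) + exp(4*t)]

Strategy: write M = P · J · P⁻¹ where J is a Jordan canonical form, so e^{tM} = P · e^{tJ} · P⁻¹, and e^{tJ} can be computed block-by-block.

M has Jordan form
J =
  [4, 1]
  [0, 4]
(up to reordering of blocks).

Per-block formulas:
  For a 2×2 Jordan block J_2(4): exp(t · J_2(4)) = e^(4t)·(I + t·N), where N is the 2×2 nilpotent shift.

After assembling e^{tJ} and conjugating by P, we get:

e^{tM} =
  [t*exp(4*t) + exp(4*t), t*exp(4*t)]
  [-t*exp(4*t), -t*exp(4*t) + exp(4*t)]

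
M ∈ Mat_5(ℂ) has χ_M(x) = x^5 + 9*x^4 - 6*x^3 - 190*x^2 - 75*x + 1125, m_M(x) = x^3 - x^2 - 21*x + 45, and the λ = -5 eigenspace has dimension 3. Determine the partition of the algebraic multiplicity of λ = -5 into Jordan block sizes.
Block sizes for λ = -5: [1, 1, 1]

Step 1 — from the characteristic polynomial, algebraic multiplicity of λ = -5 is 3. From dim ker(M − (-5)·I) = 3, there are exactly 3 Jordan blocks for λ = -5.
Step 2 — from the minimal polynomial, the factor (x + 5) tells us the largest block for λ = -5 has size 1.
Step 3 — with total size 3, 3 blocks, and largest block 1, the block sizes (in nonincreasing order) are [1, 1, 1].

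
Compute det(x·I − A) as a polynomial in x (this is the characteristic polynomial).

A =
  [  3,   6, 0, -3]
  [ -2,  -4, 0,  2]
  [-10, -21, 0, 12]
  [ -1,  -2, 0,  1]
x^4

Expanding det(x·I − A) (e.g. by cofactor expansion or by noting that A is similar to its Jordan form J, which has the same characteristic polynomial as A) gives
  χ_A(x) = x^4
which factors as x^4. The eigenvalues (with algebraic multiplicities) are λ = 0 with multiplicity 4.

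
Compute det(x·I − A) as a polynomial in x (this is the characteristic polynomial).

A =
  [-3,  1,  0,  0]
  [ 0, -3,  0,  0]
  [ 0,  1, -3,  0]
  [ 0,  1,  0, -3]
x^4 + 12*x^3 + 54*x^2 + 108*x + 81

Expanding det(x·I − A) (e.g. by cofactor expansion or by noting that A is similar to its Jordan form J, which has the same characteristic polynomial as A) gives
  χ_A(x) = x^4 + 12*x^3 + 54*x^2 + 108*x + 81
which factors as (x + 3)^4. The eigenvalues (with algebraic multiplicities) are λ = -3 with multiplicity 4.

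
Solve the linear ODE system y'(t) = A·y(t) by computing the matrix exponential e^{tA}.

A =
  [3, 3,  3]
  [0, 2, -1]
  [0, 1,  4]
e^{tA} =
  [exp(3*t), 3*t*exp(3*t), 3*t*exp(3*t)]
  [0, -t*exp(3*t) + exp(3*t), -t*exp(3*t)]
  [0, t*exp(3*t), t*exp(3*t) + exp(3*t)]

Strategy: write A = P · J · P⁻¹ where J is a Jordan canonical form, so e^{tA} = P · e^{tJ} · P⁻¹, and e^{tJ} can be computed block-by-block.

A has Jordan form
J =
  [3, 1, 0]
  [0, 3, 0]
  [0, 0, 3]
(up to reordering of blocks).

Per-block formulas:
  For a 1×1 block at λ = 3: exp(t · [3]) = [e^(3t)].
  For a 2×2 Jordan block J_2(3): exp(t · J_2(3)) = e^(3t)·(I + t·N), where N is the 2×2 nilpotent shift.

After assembling e^{tJ} and conjugating by P, we get:

e^{tA} =
  [exp(3*t), 3*t*exp(3*t), 3*t*exp(3*t)]
  [0, -t*exp(3*t) + exp(3*t), -t*exp(3*t)]
  [0, t*exp(3*t), t*exp(3*t) + exp(3*t)]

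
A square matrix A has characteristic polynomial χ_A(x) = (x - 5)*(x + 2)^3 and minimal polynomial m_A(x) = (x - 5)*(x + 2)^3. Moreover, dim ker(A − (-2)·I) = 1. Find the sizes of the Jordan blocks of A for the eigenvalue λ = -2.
Block sizes for λ = -2: [3]

Step 1 — from the characteristic polynomial, algebraic multiplicity of λ = -2 is 3. From dim ker(A − (-2)·I) = 1, there are exactly 1 Jordan blocks for λ = -2.
Step 2 — from the minimal polynomial, the factor (x + 2)^3 tells us the largest block for λ = -2 has size 3.
Step 3 — with total size 3, 1 blocks, and largest block 3, the block sizes (in nonincreasing order) are [3].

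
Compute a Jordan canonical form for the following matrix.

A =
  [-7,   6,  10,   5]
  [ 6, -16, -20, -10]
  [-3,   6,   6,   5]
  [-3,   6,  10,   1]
J_2(-4) ⊕ J_1(-4) ⊕ J_1(-4)

The characteristic polynomial is
  det(x·I − A) = x^4 + 16*x^3 + 96*x^2 + 256*x + 256 = (x + 4)^4

Eigenvalues and multiplicities (the geometric multiplicity of λ is n − rank(A − λI), which equals the number of Jordan blocks for λ):
  λ = -4: algebraic multiplicity = 4, geometric multiplicity = 3

Determining the block sizes for each eigenvalue:
  λ = -4: 3 blocks summing to 4 forces exactly one block of size 2 and the rest size 1 → block sizes [2, 1, 1]

Assembling the blocks gives a Jordan form
J =
  [-4,  1,  0,  0]
  [ 0, -4,  0,  0]
  [ 0,  0, -4,  0]
  [ 0,  0,  0, -4]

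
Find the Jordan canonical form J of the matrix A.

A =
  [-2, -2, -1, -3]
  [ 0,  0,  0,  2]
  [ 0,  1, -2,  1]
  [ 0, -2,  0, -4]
J_3(-2) ⊕ J_1(-2)

The characteristic polynomial is
  det(x·I − A) = x^4 + 8*x^3 + 24*x^2 + 32*x + 16 = (x + 2)^4

Eigenvalues and multiplicities (the geometric multiplicity of λ is n − rank(A − λI), which equals the number of Jordan blocks for λ):
  λ = -2: algebraic multiplicity = 4, geometric multiplicity = 2

Determining the block sizes for each eigenvalue:
  λ = -2: with am = 4 and gm = 2, the partition is not yet determined (e.g. several partitions of 4 into 2 parts exist). Let N = A − (-2)·I. Computing rank(N^1) = 2, rank(N^2) = 1, rank(N^3) = 0; the number of blocks of size ≥ j is rank(N^{j−1}) − rank(N^j), giving [2, 1, 1]. So we have 1 block(s) of size 3, 1 block(s) of size 1 → block sizes [3, 1]

Assembling the blocks gives a Jordan form
J =
  [-2,  1,  0,  0]
  [ 0, -2,  1,  0]
  [ 0,  0, -2,  0]
  [ 0,  0,  0, -2]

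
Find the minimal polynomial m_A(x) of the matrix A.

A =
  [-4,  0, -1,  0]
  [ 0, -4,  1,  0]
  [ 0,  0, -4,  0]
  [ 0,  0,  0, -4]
x^2 + 8*x + 16

The characteristic polynomial is χ_A(x) = (x + 4)^4, so the eigenvalues are known. The minimal polynomial is
  m_A(x) = Π_λ (x − λ)^{k_λ}
where k_λ is the size of the *largest* Jordan block for λ (equivalently, the smallest k with (A − λI)^k v = 0 for every generalised eigenvector v of λ).

  λ = -4: largest Jordan block has size 2, contributing (x + 4)^2

So m_A(x) = (x + 4)^2 = x^2 + 8*x + 16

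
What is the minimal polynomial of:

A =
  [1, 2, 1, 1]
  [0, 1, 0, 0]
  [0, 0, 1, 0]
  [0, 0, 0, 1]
x^2 - 2*x + 1

The characteristic polynomial is χ_A(x) = (x - 1)^4, so the eigenvalues are known. The minimal polynomial is
  m_A(x) = Π_λ (x − λ)^{k_λ}
where k_λ is the size of the *largest* Jordan block for λ (equivalently, the smallest k with (A − λI)^k v = 0 for every generalised eigenvector v of λ).

  λ = 1: largest Jordan block has size 2, contributing (x − 1)^2

So m_A(x) = (x - 1)^2 = x^2 - 2*x + 1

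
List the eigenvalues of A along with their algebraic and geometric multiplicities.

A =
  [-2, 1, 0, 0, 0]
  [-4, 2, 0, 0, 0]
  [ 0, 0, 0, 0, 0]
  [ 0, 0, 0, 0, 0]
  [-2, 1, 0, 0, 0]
λ = 0: alg = 5, geom = 4

Step 1 — factor the characteristic polynomial to read off the algebraic multiplicities:
  χ_A(x) = x^5

Step 2 — compute geometric multiplicities via the rank-nullity identity g(λ) = n − rank(A − λI):
  rank(A − (0)·I) = 1, so dim ker(A − (0)·I) = n − 1 = 4

Summary:
  λ = 0: algebraic multiplicity = 5, geometric multiplicity = 4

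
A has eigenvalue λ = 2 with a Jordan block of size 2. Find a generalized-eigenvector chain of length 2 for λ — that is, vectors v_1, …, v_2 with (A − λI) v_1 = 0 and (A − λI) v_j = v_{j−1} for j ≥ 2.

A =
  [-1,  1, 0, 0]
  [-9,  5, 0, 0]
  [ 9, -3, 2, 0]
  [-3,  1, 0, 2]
A Jordan chain for λ = 2 of length 2:
v_1 = (-3, -9, 9, -3)ᵀ
v_2 = (1, 0, 0, 0)ᵀ

Let N = A − (2)·I. We want v_2 with N^2 v_2 = 0 but N^1 v_2 ≠ 0; then v_{j-1} := N · v_j for j = 2, …, 2.

Pick v_2 = (1, 0, 0, 0)ᵀ.
Then v_1 = N · v_2 = (-3, -9, 9, -3)ᵀ.

Sanity check: (A − (2)·I) v_1 = (0, 0, 0, 0)ᵀ = 0. ✓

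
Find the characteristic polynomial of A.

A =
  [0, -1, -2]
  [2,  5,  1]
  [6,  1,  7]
x^3 - 12*x^2 + 48*x - 64

Expanding det(x·I − A) (e.g. by cofactor expansion or by noting that A is similar to its Jordan form J, which has the same characteristic polynomial as A) gives
  χ_A(x) = x^3 - 12*x^2 + 48*x - 64
which factors as (x - 4)^3. The eigenvalues (with algebraic multiplicities) are λ = 4 with multiplicity 3.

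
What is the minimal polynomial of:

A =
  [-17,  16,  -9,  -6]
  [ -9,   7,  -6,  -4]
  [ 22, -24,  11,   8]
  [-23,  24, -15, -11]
x^4 + 10*x^3 + 36*x^2 + 54*x + 27

The characteristic polynomial is χ_A(x) = (x + 1)*(x + 3)^3, so the eigenvalues are known. The minimal polynomial is
  m_A(x) = Π_λ (x − λ)^{k_λ}
where k_λ is the size of the *largest* Jordan block for λ (equivalently, the smallest k with (A − λI)^k v = 0 for every generalised eigenvector v of λ).

  λ = -3: largest Jordan block has size 3, contributing (x + 3)^3
  λ = -1: largest Jordan block has size 1, contributing (x + 1)

So m_A(x) = (x + 1)*(x + 3)^3 = x^4 + 10*x^3 + 36*x^2 + 54*x + 27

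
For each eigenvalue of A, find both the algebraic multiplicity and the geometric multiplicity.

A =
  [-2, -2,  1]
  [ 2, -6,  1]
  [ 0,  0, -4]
λ = -4: alg = 3, geom = 2

Step 1 — factor the characteristic polynomial to read off the algebraic multiplicities:
  χ_A(x) = (x + 4)^3

Step 2 — compute geometric multiplicities via the rank-nullity identity g(λ) = n − rank(A − λI):
  rank(A − (-4)·I) = 1, so dim ker(A − (-4)·I) = n − 1 = 2

Summary:
  λ = -4: algebraic multiplicity = 3, geometric multiplicity = 2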